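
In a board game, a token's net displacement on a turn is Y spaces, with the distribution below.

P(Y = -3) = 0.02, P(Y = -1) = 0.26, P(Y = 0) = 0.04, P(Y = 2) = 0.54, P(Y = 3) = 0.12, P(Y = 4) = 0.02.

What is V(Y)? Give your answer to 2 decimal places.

E[Y] = (-3)(0.02) + (-1)(0.26) + (0)(0.04) + (2)(0.54) + (3)(0.12) + (4)(0.02) = 1.2
E[Y²] = (-3)²(0.02) + (-1)²(0.26) + (0)²(0.04) + (2)²(0.54) + (3)²(0.12) + (4)²(0.02) = 4
V(Y) = E[Y²] − (E[Y])² = 4 − (1.2)² = 2.56

2.56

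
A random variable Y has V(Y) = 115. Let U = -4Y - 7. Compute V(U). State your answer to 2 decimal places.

1840.00

V(-4Y - 7) = (-4)²·V(Y) = 16·115 = 1840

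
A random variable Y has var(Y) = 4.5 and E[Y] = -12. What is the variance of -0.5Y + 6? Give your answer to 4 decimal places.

var(-0.5Y + 6) = (-0.5)²·var(Y) = 0.25·4.5 = 1.125

1.1250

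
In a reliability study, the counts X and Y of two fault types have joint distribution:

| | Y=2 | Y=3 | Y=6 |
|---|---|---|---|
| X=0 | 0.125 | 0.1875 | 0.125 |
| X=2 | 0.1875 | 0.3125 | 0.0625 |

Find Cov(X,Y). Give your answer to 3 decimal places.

-0.281

E[X] = 1.125,  E[Y] = 3.25
E[XY] = 3.375
Cov(X,Y) = E[XY] − E[X]E[Y] = 3.375 − (1.125)(3.25) = -0.28125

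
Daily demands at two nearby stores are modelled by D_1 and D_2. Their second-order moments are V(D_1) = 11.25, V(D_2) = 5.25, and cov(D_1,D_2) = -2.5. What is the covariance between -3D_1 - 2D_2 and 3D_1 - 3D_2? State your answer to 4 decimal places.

-77.2500

cov(-3D_1 - 2D_2, 3D_1 - 3D_2) = (-3)(3)V(D_1) + (-2)(-3)V(D_2) + [(-3)(-3) + (-2)(3)]cov(D_1,D_2)
= -9·11.25 + 6·5.25 + 3·-2.5 = -77.25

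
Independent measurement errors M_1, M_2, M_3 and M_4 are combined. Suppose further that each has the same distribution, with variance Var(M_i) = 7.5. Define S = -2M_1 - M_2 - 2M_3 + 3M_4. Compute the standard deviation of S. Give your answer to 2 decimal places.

11.62

By independence, Var(S) = (-2)²Var(M_1) + (-1)²Var(M_2) + (-2)²Var(M_3) + (3)²Var(M_4)
= (-2)²·7.5 + (-1)²·7.5 + (-2)²·7.5 + (3)²·7.5 = 135
SD(S) = √135 ≈ 11.62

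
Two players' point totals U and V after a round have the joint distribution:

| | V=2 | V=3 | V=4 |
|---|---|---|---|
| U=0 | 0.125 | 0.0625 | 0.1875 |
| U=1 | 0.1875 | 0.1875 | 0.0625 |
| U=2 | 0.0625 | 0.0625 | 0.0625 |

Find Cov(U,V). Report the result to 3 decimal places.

-0.074

E[U] = 0.8125,  E[V] = 2.9375
E[UV] = 2.3125
Cov(U,V) = E[UV] − E[U]E[V] = 2.3125 − (0.8125)(2.9375) = -0.07421875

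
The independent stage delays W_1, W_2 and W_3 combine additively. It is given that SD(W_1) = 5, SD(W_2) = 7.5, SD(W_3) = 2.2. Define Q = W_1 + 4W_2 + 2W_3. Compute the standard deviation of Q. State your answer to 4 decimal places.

V(W_1) = 25, V(W_2) = 56.25, V(W_3) = 4.84
By independence, V(Q) = (1)²V(W_1) + (4)²V(W_2) + (2)²V(W_3)
= (1)²·25 + (4)²·56.25 + (2)²·4.84 = 944.36
SD(Q) = √944.36 ≈ 30.7304

30.7304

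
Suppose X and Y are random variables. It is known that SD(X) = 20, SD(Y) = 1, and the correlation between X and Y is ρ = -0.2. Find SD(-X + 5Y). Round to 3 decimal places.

var(X) = (20)² = 400;  var(Y) = (1)² = 1
cov(X,Y) = ρ·SD(X)·SD(Y) = -0.2·20·1 = -4
var(-X + 5Y) = (-1)²·var(X) + (5)²·var(Y) + 2·(-1)·(5)·cov(X,Y)
= 1·400 + 25·1 + -10·-4 = 465
SD(-X + 5Y) = √465 ≈ 21.564

21.564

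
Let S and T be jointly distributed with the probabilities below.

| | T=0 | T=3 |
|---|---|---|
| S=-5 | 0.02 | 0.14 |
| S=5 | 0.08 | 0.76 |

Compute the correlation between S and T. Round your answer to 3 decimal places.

0.036

E[S] = 3.4,  E[T] = 2.7
E[ST] = 9.3
Cov(S,T) = E[ST] − E[S]E[T] = 9.3 − (3.4)(2.7) = 0.12
Var(S) = 13.44,  Var(T) = 0.81
ρ = 0.12 / √(13.44·0.81) ≈ 0.036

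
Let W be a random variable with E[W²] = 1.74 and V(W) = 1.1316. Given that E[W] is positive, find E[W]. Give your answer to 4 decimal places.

(E[W])² = E[W²] − V(W) = 1.74 − 1.1316 = 0.6084
E[W] = √0.6084 = 0.78

0.7800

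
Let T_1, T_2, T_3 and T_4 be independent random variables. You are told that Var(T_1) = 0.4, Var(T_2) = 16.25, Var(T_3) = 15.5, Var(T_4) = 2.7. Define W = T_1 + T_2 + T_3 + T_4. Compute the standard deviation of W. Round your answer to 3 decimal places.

By independence, Var(W) = (1)²Var(T_1) + (1)²Var(T_2) + (1)²Var(T_3) + (1)²Var(T_4)
= (1)²·0.4 + (1)²·16.25 + (1)²·15.5 + (1)²·2.7 = 34.85
SD(W) = √34.85 ≈ 5.903

5.903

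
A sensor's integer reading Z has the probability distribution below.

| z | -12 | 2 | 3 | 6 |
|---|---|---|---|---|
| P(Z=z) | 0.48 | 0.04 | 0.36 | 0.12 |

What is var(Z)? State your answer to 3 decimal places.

61.786

E[Z] = (-12)(0.48) + (2)(0.04) + (3)(0.36) + (6)(0.12) = -3.88
E[Z²] = (-12)²(0.48) + (2)²(0.04) + (3)²(0.36) + (6)²(0.12) = 76.84
var(Z) = E[Z²] − (E[Z])² = 76.84 − (-3.88)² = 61.7856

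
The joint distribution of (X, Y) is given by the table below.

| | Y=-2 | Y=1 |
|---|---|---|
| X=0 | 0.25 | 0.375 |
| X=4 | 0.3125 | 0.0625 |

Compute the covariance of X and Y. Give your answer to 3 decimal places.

E[X] = 1.5,  E[Y] = -0.6875
E[XY] = -2.25
cov(X,Y) = E[XY] − E[X]E[Y] = -2.25 − (1.5)(-0.6875) = -1.21875

-1.219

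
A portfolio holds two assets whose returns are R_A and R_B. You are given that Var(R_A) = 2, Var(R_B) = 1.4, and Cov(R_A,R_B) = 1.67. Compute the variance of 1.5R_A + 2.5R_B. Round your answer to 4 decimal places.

25.7750

Var(1.5R_A + 2.5R_B) = (1.5)²·Var(R_A) + (2.5)²·Var(R_B) + 2·(1.5)·(2.5)·Cov(R_A,R_B)
= 2.25·2 + 6.25·1.4 + 7.5·1.67 = 25.775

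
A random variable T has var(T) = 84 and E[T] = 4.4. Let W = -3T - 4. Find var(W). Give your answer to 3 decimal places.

756.000

var(-3T - 4) = (-3)²·var(T) = 9·84 = 756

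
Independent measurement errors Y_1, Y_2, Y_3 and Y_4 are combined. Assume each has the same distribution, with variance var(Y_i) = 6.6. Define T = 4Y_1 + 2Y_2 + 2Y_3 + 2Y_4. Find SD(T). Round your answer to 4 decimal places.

13.5941

By independence, var(T) = (4)²var(Y_1) + (2)²var(Y_2) + (2)²var(Y_3) + (2)²var(Y_4)
= (4)²·6.6 + (2)²·6.6 + (2)²·6.6 + (2)²·6.6 = 184.8
SD(T) = √184.8 ≈ 13.5941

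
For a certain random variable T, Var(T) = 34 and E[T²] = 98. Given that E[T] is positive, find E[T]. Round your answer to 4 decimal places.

8.0000

(E[T])² = E[T²] − Var(T) = 98 − 34 = 64
E[T] = √64 = 8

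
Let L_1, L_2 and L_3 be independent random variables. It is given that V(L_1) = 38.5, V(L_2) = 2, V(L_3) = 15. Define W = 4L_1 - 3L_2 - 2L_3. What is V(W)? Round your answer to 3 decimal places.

By independence, V(W) = (4)²V(L_1) + (-3)²V(L_2) + (-2)²V(L_3)
= (4)²·38.5 + (-3)²·2 + (-2)²·15 = 694

694.000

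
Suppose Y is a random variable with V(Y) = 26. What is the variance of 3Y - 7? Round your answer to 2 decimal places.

234.00

V(3Y - 7) = (3)²·V(Y) = 9·26 = 234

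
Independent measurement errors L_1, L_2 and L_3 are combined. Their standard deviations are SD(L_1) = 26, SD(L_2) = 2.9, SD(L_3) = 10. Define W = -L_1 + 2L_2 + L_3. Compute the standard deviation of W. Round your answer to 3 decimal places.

Var(L_1) = 676, Var(L_2) = 8.41, Var(L_3) = 100
By independence, Var(W) = (-1)²Var(L_1) + (2)²Var(L_2) + (1)²Var(L_3)
= (-1)²·676 + (2)²·8.41 + (1)²·100 = 809.64
SD(W) = √809.64 ≈ 28.454

28.454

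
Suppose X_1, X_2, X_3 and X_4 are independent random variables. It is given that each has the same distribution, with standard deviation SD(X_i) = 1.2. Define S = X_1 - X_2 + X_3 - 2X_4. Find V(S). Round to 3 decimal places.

V(X_i) = (1.2)² = 1.44
By independence, V(S) = (1)²V(X_1) + (-1)²V(X_2) + (1)²V(X_3) + (-2)²V(X_4)
= (1)²·1.44 + (-1)²·1.44 + (1)²·1.44 + (-2)²·1.44 = 10.08

10.080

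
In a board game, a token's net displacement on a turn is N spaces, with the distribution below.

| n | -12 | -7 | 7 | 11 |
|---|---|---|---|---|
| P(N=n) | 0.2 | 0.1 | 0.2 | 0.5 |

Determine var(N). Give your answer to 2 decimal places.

E[N] = (-12)(0.2) + (-7)(0.1) + (7)(0.2) + (11)(0.5) = 3.8
E[N²] = (-12)²(0.2) + (-7)²(0.1) + (7)²(0.2) + (11)²(0.5) = 104
var(N) = E[N²] − (E[N])² = 104 − (3.8)² = 89.56

89.56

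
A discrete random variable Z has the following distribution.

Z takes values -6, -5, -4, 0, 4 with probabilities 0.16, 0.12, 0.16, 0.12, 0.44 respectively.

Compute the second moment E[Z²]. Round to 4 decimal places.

E[Z²] = (-6)²(0.16) + (-5)²(0.12) + (-4)²(0.16) + (0)²(0.12) + (4)²(0.44) = 18.36

18.3600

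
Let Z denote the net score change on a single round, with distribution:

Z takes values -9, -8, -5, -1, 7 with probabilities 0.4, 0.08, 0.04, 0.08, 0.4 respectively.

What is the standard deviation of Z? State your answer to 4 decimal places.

7.4325

E[Z] = (-9)(0.4) + (-8)(0.08) + (-5)(0.04) + (-1)(0.08) + (7)(0.4) = -1.72
E[Z²] = (-9)²(0.4) + (-8)²(0.08) + (-5)²(0.04) + (-1)²(0.08) + (7)²(0.4) = 58.2
V(Z) = E[Z²] − (E[Z])² = 58.2 − (-1.72)² = 55.2416
SD(Z) = √55.2416 ≈ 7.4325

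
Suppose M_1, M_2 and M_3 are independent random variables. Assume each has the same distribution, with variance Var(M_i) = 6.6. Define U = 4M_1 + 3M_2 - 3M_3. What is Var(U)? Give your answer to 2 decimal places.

224.40

By independence, Var(U) = (4)²Var(M_1) + (3)²Var(M_2) + (-3)²Var(M_3)
= (4)²·6.6 + (3)²·6.6 + (-3)²·6.6 = 224.4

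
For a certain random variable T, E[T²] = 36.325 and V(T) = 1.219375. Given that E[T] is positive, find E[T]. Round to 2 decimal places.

(E[T])² = E[T²] − V(T) = 36.325 − 1.219375 = 35.105625
E[T] = √35.105625 = 5.925

5.93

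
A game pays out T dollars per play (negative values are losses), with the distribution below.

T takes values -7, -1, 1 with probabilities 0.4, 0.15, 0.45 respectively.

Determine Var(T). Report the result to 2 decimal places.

13.95

E[T] = (-7)(0.4) + (-1)(0.15) + (1)(0.45) = -2.5
E[T²] = (-7)²(0.4) + (-1)²(0.15) + (1)²(0.45) = 20.2
Var(T) = E[T²] − (E[T])² = 20.2 − (-2.5)² = 13.95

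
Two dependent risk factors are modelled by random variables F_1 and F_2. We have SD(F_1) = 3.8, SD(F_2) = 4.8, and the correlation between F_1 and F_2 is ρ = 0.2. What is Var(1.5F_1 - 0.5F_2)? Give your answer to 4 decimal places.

Var(F_1) = (3.8)² = 14.44;  Var(F_2) = (4.8)² = 23.04
Cov(F_1,F_2) = ρ·SD(F_1)·SD(F_2) = 0.2·3.8·4.8 = 3.648
Var(1.5F_1 - 0.5F_2) = (1.5)²·Var(F_1) + (-0.5)²·Var(F_2) + 2·(1.5)·(-0.5)·Cov(F_1,F_2)
= 2.25·14.44 + 0.25·23.04 + -1.5·3.648 = 32.778

32.7780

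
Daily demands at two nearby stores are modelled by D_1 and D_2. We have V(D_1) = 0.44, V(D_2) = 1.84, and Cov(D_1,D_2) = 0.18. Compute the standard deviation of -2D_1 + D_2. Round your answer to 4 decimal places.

1.6971

V(-2D_1 + D_2) = (-2)²·V(D_1) + (1)²·V(D_2) + 2·(-2)·(1)·Cov(D_1,D_2)
= 4·0.44 + 1·1.84 + -4·0.18 = 2.88
SD(-2D_1 + D_2) = √2.88 ≈ 1.6971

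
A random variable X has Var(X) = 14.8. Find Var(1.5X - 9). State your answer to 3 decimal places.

Var(1.5X - 9) = (1.5)²·Var(X) = 2.25·14.8 = 33.3

33.300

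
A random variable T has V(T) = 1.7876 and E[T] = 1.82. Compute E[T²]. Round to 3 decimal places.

5.100

E[T²] = V(T) + (E[T])² = 1.7876 + (1.82)² = 5.1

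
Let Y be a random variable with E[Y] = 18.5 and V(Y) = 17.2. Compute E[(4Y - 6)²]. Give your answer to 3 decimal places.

4899.200

E[4Y - 6] = 4·18.5 − 6 = 68
V(4Y - 6) = (4)²·17.2 = 275.2
E[(4Y - 6)²] = V((4Y - 6)) + (E[(4Y - 6)])² = 275.2 + (68)² = 4899.2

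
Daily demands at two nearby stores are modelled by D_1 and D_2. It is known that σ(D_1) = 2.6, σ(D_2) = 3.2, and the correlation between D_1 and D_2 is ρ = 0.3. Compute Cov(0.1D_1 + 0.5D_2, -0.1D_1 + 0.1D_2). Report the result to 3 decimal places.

Var(D_1) = (2.6)² = 6.76;  Var(D_2) = (3.2)² = 10.24
Cov(D_1,D_2) = ρ·σ(D_1)·σ(D_2) = 0.3·2.6·3.2 = 2.496
Cov(0.1D_1 + 0.5D_2, -0.1D_1 + 0.1D_2) = (0.1)(-0.1)Var(D_1) + (0.5)(0.1)Var(D_2) + [(0.1)(0.1) + (0.5)(-0.1)]Cov(D_1,D_2)
= -0.01·6.76 + 0.05·10.24 + -0.04·2.496 = 0.34456

0.345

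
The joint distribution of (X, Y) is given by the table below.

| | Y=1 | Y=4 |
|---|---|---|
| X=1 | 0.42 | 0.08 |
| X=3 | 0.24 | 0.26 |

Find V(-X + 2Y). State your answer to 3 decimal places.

E[X] = 2,  E[Y] = 2.02,  E[XY] = 4.58
V(X) = 5 − (2)² = 1;  V(Y) = 6.1 − (2.02)² = 2.0196
Cov(X,Y) = 4.58 − (2)(2.02) = 0.54
V(-X + 2Y) = (-1)²·1 + (2)²·2.0196 + 2·(-1)·(2)·0.54 = 6.9184

6.918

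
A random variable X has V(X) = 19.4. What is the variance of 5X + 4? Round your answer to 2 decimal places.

V(5X + 4) = (5)²·V(X) = 25·19.4 = 485

485.00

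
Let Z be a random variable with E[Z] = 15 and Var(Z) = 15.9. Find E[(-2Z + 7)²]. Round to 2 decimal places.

E[-2Z + 7] = -2·15 + 7 = -23
Var(-2Z + 7) = (-2)²·15.9 = 63.6
E[(-2Z + 7)²] = Var((-2Z + 7)) + (E[(-2Z + 7)])² = 63.6 + (-23)² = 592.6

592.60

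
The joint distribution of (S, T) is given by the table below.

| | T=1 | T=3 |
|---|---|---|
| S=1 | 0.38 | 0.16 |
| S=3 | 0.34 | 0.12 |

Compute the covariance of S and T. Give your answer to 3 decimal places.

-0.035

E[S] = 1.92,  E[T] = 1.56
E[ST] = 2.96
Cov(S,T) = E[ST] − E[S]E[T] = 2.96 − (1.92)(1.56) = -0.0352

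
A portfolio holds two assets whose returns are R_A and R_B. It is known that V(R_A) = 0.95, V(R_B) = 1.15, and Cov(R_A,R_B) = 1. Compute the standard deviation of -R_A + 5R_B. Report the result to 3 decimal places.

V(-R_A + 5R_B) = (-1)²·V(R_A) + (5)²·V(R_B) + 2·(-1)·(5)·Cov(R_A,R_B)
= 1·0.95 + 25·1.15 + -10·1 = 19.7
SD(-R_A + 5R_B) = √19.7 ≈ 4.438

4.438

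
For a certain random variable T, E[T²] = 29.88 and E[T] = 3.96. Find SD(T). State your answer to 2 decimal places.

3.77

Var(T) = 29.88 − (3.96)² = 14.1984
SD(T) = √14.1984 ≈ 3.77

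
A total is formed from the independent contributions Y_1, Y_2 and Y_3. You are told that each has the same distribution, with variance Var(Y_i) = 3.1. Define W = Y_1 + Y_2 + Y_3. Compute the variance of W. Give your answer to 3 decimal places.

9.300

By independence, Var(W) = (1)²Var(Y_1) + (1)²Var(Y_2) + (1)²Var(Y_3)
= (1)²·3.1 + (1)²·3.1 + (1)²·3.1 = 9.3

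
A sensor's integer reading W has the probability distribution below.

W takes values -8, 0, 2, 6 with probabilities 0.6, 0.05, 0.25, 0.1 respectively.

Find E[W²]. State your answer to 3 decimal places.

E[W²] = (-8)²(0.6) + (0)²(0.05) + (2)²(0.25) + (6)²(0.1) = 43

43.000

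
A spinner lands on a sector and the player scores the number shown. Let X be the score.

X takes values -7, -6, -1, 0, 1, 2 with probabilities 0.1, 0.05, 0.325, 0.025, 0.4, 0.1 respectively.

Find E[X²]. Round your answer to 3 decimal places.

E[X²] = (-7)²(0.1) + (-6)²(0.05) + (-1)²(0.325) + (0)²(0.025) + (1)²(0.4) + (2)²(0.1) = 7.825

7.825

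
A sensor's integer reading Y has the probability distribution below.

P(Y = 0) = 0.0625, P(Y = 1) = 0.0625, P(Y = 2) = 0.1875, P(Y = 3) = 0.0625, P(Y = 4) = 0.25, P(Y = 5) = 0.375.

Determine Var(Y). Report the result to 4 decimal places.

E[Y] = (0)(0.0625) + (1)(0.0625) + (2)(0.1875) + (3)(0.0625) + (4)(0.25) + (5)(0.375) = 3.5
E[Y²] = (0)²(0.0625) + (1)²(0.0625) + (2)²(0.1875) + (3)²(0.0625) + (4)²(0.25) + (5)²(0.375) = 14.75
Var(Y) = E[Y²] − (E[Y])² = 14.75 − (3.5)² = 2.5

2.5000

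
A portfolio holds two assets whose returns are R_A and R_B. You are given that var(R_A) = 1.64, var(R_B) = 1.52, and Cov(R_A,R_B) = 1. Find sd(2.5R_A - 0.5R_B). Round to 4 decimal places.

2.8513

var(2.5R_A - 0.5R_B) = (2.5)²·var(R_A) + (-0.5)²·var(R_B) + 2·(2.5)·(-0.5)·Cov(R_A,R_B)
= 6.25·1.64 + 0.25·1.52 + -2.5·1 = 8.13
sd(2.5R_A - 0.5R_B) = √8.13 ≈ 2.8513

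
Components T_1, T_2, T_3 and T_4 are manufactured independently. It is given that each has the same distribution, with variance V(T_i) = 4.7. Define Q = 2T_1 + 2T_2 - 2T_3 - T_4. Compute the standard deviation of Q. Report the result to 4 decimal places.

By independence, V(Q) = (2)²V(T_1) + (2)²V(T_2) + (-2)²V(T_3) + (-1)²V(T_4)
= (2)²·4.7 + (2)²·4.7 + (-2)²·4.7 + (-1)²·4.7 = 61.1
sd(Q) = √61.1 ≈ 7.8166

7.8166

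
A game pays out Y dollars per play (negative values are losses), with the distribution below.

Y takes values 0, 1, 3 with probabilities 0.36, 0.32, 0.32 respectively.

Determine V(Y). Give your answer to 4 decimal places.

E[Y] = (0)(0.36) + (1)(0.32) + (3)(0.32) = 1.28
E[Y²] = (0)²(0.36) + (1)²(0.32) + (3)²(0.32) = 3.2
V(Y) = E[Y²] − (E[Y])² = 3.2 − (1.28)² = 1.5616

1.5616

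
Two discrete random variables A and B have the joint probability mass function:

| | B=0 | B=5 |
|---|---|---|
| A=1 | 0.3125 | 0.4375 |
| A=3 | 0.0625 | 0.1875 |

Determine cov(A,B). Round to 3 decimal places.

E[A] = 1.5,  E[B] = 3.125
E[AB] = 5
cov(A,B) = E[AB] − E[A]E[B] = 5 − (1.5)(3.125) = 0.3125

0.313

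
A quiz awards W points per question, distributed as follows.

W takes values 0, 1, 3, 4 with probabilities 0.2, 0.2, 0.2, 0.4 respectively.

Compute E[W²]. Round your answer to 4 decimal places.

E[W²] = (0)²(0.2) + (1)²(0.2) + (3)²(0.2) + (4)²(0.4) = 8.4

8.4000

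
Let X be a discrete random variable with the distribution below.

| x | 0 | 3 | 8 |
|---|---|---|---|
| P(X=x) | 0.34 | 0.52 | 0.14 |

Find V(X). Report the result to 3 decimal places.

6.458

E[X] = (0)(0.34) + (3)(0.52) + (8)(0.14) = 2.68
E[X²] = (0)²(0.34) + (3)²(0.52) + (8)²(0.14) = 13.64
V(X) = E[X²] − (E[X])² = 13.64 − (2.68)² = 6.4576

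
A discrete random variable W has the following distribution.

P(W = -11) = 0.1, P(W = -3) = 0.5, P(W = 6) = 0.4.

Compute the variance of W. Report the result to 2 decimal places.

30.96

E[W] = (-11)(0.1) + (-3)(0.5) + (6)(0.4) = -0.2
E[W²] = (-11)²(0.1) + (-3)²(0.5) + (6)²(0.4) = 31
Var(W) = E[W²] − (E[W])² = 31 − (-0.2)² = 30.96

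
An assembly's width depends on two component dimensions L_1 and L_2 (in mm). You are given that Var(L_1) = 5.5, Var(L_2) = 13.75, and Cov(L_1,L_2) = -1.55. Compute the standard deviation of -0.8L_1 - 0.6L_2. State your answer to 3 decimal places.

Var(-0.8L_1 - 0.6L_2) = (-0.8)²·Var(L_1) + (-0.6)²·Var(L_2) + 2·(-0.8)·(-0.6)·Cov(L_1,L_2)
= 0.64·5.5 + 0.36·13.75 + 0.96·-1.55 = 6.982
SD(-0.8L_1 - 0.6L_2) = √6.982 ≈ 2.642

2.642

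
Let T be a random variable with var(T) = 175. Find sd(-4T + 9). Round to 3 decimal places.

52.915

var(-4T + 9) = (-4)²·175 = 2800
sd(-4T + 9) = √2800 ≈ 52.915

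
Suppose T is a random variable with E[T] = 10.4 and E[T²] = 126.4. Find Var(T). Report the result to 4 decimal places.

18.2400

Var(T) = 126.4 − (10.4)² = 18.24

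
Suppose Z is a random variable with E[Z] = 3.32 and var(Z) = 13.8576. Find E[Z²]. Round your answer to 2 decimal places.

E[Z²] = var(Z) + (E[Z])² = 13.8576 + (3.32)² = 24.88

24.88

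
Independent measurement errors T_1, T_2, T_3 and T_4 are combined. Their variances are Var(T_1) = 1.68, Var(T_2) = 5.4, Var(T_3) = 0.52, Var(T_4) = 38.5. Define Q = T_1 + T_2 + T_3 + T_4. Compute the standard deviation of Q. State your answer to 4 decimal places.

6.7897

By independence, Var(Q) = (1)²Var(T_1) + (1)²Var(T_2) + (1)²Var(T_3) + (1)²Var(T_4)
= (1)²·1.68 + (1)²·5.4 + (1)²·0.52 + (1)²·38.5 = 46.1
SD(Q) = √46.1 ≈ 6.7897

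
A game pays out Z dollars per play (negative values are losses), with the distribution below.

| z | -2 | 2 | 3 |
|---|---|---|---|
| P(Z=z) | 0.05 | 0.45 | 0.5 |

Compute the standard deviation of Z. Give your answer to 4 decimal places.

1.1000

E[Z] = (-2)(0.05) + (2)(0.45) + (3)(0.5) = 2.3
E[Z²] = (-2)²(0.05) + (2)²(0.45) + (3)²(0.5) = 6.5
Var(Z) = E[Z²] − (E[Z])² = 6.5 − (2.3)² = 1.21
σ(Z) = √1.21 ≈ 1.1000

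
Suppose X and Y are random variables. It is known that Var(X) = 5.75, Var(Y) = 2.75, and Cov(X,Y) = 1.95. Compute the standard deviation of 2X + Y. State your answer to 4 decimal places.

5.7922

Var(2X + Y) = (2)²·Var(X) + (1)²·Var(Y) + 2·(2)·(1)·Cov(X,Y)
= 4·5.75 + 1·2.75 + 4·1.95 = 33.55
sd(2X + Y) = √33.55 ≈ 5.7922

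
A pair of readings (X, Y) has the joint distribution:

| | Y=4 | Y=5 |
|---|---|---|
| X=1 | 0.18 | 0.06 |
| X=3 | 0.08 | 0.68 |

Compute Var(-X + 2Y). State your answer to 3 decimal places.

E[X] = 2.52,  E[Y] = 4.74,  E[XY] = 12.18
Var(X) = 7.08 − (2.52)² = 0.7296;  Var(Y) = 22.66 − (4.74)² = 0.1924
Cov(X,Y) = 12.18 − (2.52)(4.74) = 0.2352
Var(-X + 2Y) = (-1)²·0.7296 + (2)²·0.1924 + 2·(-1)·(2)·0.2352 = 0.5584

0.558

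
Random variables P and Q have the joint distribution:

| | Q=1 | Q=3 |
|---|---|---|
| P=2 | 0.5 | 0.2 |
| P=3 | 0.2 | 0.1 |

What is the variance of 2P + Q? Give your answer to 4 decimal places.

1.7600

E[P] = 2.3,  E[Q] = 1.6,  E[PQ] = 3.7
V(P) = 5.5 − (2.3)² = 0.21;  V(Q) = 3.4 − (1.6)² = 0.84
cov(P,Q) = 3.7 − (2.3)(1.6) = 0.02
V(2P + Q) = (2)²·0.21 + (1)²·0.84 + 2·(2)·(1)·0.02 = 1.76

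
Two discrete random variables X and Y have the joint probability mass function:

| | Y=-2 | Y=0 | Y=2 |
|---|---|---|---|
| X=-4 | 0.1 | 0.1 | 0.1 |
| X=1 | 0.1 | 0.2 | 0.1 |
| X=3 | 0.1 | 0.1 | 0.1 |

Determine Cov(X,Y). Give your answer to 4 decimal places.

E[X] = 0.1,  E[Y] = 0
E[XY] = 0
Cov(X,Y) = E[XY] − E[X]E[Y] = 0 − (0.1)(0) = 0

0.0000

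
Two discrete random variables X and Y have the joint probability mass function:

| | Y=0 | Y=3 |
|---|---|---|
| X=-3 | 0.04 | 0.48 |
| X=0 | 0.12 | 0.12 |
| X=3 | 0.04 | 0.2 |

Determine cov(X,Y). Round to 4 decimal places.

E[X] = -0.84,  E[Y] = 2.4
E[XY] = -2.52
cov(X,Y) = E[XY] − E[X]E[Y] = -2.52 − (-0.84)(2.4) = -0.504

-0.5040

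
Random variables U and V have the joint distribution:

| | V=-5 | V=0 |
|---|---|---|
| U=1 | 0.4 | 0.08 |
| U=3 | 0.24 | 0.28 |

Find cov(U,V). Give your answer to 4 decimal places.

0.9280

E[U] = 2.04,  E[V] = -3.2
E[UV] = -5.6
cov(U,V) = E[UV] − E[U]E[V] = -5.6 − (2.04)(-3.2) = 0.928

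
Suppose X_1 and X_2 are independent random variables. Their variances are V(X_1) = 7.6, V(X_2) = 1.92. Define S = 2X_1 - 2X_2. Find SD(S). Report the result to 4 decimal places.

6.1709

By independence, V(S) = (2)²V(X_1) + (-2)²V(X_2)
= (2)²·7.6 + (-2)²·1.92 = 38.08
SD(S) = √38.08 ≈ 6.1709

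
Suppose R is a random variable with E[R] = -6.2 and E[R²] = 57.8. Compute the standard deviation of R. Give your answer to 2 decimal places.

4.40

Var(R) = 57.8 − (-6.2)² = 19.36
SD(R) = √19.36 ≈ 4.40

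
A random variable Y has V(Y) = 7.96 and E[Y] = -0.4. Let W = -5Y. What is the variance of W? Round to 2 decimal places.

199.00

V(-5Y) = (-5)²·V(Y) = 25·7.96 = 199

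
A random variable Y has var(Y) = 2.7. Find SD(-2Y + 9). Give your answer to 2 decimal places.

var(-2Y + 9) = (-2)²·2.7 = 10.8
SD(-2Y + 9) = √10.8 ≈ 3.29

3.29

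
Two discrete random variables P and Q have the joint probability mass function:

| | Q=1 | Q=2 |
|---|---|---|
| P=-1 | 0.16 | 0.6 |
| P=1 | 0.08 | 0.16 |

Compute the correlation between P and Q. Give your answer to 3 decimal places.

E[P] = -0.52,  E[Q] = 1.76
E[PQ] = -0.96
cov(P,Q) = E[PQ] − E[P]E[Q] = -0.96 − (-0.52)(1.76) = -0.0448
var(P) = 0.7296,  var(Q) = 0.1824
ρ = -0.0448 / √(0.7296·0.1824) ≈ -0.123

-0.123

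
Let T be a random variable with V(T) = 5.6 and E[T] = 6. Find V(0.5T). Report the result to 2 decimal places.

V(0.5T) = (0.5)²·V(T) = 0.25·5.6 = 1.4

1.40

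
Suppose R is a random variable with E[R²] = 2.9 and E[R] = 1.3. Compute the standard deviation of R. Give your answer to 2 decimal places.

Var(R) = 2.9 − (1.3)² = 1.21
σ(R) = √1.21 ≈ 1.10

1.10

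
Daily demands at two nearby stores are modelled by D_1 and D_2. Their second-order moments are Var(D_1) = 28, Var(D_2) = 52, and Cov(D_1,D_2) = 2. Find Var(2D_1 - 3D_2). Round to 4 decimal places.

556.0000

Var(2D_1 - 3D_2) = (2)²·Var(D_1) + (-3)²·Var(D_2) + 2·(2)·(-3)·Cov(D_1,D_2)
= 4·28 + 9·52 + -12·2 = 556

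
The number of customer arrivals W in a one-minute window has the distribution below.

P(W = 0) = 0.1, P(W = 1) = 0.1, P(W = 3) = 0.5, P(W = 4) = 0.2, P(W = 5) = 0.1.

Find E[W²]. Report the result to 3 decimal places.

10.300

E[W²] = (0)²(0.1) + (1)²(0.1) + (3)²(0.5) + (4)²(0.2) + (5)²(0.1) = 10.3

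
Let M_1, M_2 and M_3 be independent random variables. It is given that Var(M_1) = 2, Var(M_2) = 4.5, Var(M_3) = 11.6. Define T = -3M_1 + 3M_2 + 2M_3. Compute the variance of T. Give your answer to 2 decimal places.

By independence, Var(T) = (-3)²Var(M_1) + (3)²Var(M_2) + (2)²Var(M_3)
= (-3)²·2 + (3)²·4.5 + (2)²·11.6 = 104.9

104.90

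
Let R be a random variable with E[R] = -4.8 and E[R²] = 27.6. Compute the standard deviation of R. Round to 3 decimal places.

2.135

V(R) = 27.6 − (-4.8)² = 4.56
SD(R) = √4.56 ≈ 2.135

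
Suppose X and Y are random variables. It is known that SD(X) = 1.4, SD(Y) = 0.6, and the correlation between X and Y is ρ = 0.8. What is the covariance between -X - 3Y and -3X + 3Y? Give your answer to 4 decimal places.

var(X) = (1.4)² = 1.96;  var(Y) = (0.6)² = 0.36
Cov(X,Y) = ρ·SD(X)·SD(Y) = 0.8·1.4·0.6 = 0.672
Cov(-X - 3Y, -3X + 3Y) = (-1)(-3)var(X) + (-3)(3)var(Y) + [(-1)(3) + (-3)(-3)]Cov(X,Y)
= 3·1.96 + -9·0.36 + 6·0.672 = 6.672

6.6720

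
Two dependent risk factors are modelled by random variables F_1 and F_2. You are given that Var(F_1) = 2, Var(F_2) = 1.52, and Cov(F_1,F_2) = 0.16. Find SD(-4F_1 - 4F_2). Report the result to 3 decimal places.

7.838

Var(-4F_1 - 4F_2) = (-4)²·Var(F_1) + (-4)²·Var(F_2) + 2·(-4)·(-4)·Cov(F_1,F_2)
= 16·2 + 16·1.52 + 32·0.16 = 61.44
SD(-4F_1 - 4F_2) = √61.44 ≈ 7.838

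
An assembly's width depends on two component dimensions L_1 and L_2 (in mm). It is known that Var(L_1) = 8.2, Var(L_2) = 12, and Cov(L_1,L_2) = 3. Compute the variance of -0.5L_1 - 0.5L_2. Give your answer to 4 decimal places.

6.5500

Var(-0.5L_1 - 0.5L_2) = (-0.5)²·Var(L_1) + (-0.5)²·Var(L_2) + 2·(-0.5)·(-0.5)·Cov(L_1,L_2)
= 0.25·8.2 + 0.25·12 + 0.5·3 = 6.55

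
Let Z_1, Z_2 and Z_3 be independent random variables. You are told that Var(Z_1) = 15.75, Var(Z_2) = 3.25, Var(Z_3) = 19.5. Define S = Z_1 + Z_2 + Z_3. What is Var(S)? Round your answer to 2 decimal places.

38.50

By independence, Var(S) = (1)²Var(Z_1) + (1)²Var(Z_2) + (1)²Var(Z_3)
= (1)²·15.75 + (1)²·3.25 + (1)²·19.5 = 38.5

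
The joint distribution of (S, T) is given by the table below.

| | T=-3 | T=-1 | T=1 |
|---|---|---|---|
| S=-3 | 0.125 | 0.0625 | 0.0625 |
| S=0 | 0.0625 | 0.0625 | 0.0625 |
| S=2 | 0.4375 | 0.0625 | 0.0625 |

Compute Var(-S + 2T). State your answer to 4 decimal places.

17.4844

E[S] = 0.375,  E[T] = -1.875,  E[ST] = -1.5
Var(S) = 4.5 − (0.375)² = 4.359375;  Var(T) = 6 − (-1.875)² = 2.484375
Cov(S,T) = -1.5 − (0.375)(-1.875) = -0.796875
Var(-S + 2T) = (-1)²·4.359375 + (2)²·2.484375 + 2·(-1)·(2)·-0.796875 = 17.484375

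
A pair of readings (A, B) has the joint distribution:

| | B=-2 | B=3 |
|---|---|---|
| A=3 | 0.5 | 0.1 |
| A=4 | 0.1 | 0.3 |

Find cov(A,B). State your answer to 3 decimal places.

E[A] = 3.4,  E[B] = 0
E[AB] = 0.7
cov(A,B) = E[AB] − E[A]E[B] = 0.7 − (3.4)(0) = 0.7

0.700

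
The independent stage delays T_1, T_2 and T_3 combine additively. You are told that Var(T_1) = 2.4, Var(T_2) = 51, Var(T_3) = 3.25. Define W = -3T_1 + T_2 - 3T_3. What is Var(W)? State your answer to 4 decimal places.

By independence, Var(W) = (-3)²Var(T_1) + (1)²Var(T_2) + (-3)²Var(T_3)
= (-3)²·2.4 + (1)²·51 + (-3)²·3.25 = 101.85

101.8500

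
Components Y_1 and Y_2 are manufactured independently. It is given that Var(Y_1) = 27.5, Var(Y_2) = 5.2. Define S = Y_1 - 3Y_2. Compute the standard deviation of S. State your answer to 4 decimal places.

8.6197

By independence, Var(S) = (1)²Var(Y_1) + (-3)²Var(Y_2)
= (1)²·27.5 + (-3)²·5.2 = 74.3
sd(S) = √74.3 ≈ 8.6197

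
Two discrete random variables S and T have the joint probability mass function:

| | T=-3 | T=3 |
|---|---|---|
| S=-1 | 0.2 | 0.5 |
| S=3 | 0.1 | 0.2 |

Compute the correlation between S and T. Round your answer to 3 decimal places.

-0.048

E[S] = 0.2,  E[T] = 1.2
E[ST] = 0
cov(S,T) = E[ST] − E[S]E[T] = 0 − (0.2)(1.2) = -0.24
V(S) = 3.36,  V(T) = 7.56
ρ = -0.24 / √(3.36·7.56) ≈ -0.048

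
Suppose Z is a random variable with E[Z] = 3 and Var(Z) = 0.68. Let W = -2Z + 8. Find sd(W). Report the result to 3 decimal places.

Var(-2Z + 8) = (-2)²·0.68 = 2.72
sd(W) = √2.72 ≈ 1.649

1.649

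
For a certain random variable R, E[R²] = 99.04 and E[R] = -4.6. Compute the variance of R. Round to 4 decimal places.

77.8800

V(R) = 99.04 − (-4.6)² = 77.88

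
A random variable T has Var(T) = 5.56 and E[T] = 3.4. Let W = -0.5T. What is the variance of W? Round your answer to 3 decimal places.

1.390

Var(-0.5T) = (-0.5)²·Var(T) = 0.25·5.56 = 1.39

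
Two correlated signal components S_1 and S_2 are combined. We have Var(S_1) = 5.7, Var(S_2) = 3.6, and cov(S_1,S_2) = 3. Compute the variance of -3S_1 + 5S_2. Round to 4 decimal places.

51.3000

Var(-3S_1 + 5S_2) = (-3)²·Var(S_1) + (5)²·Var(S_2) + 2·(-3)·(5)·cov(S_1,S_2)
= 9·5.7 + 25·3.6 + -30·3 = 51.3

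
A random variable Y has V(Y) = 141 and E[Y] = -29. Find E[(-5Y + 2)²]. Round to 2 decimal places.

25134.00

E[-5Y + 2] = -5·-29 + 2 = 147
V(-5Y + 2) = (-5)²·141 = 3525
E[(-5Y + 2)²] = V((-5Y + 2)) + (E[(-5Y + 2)])² = 3525 + (147)² = 25134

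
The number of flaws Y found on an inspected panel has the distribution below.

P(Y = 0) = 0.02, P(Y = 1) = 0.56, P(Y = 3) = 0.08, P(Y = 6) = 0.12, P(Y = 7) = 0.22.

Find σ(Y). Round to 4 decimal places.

2.6488

E[Y] = (0)(0.02) + (1)(0.56) + (3)(0.08) + (6)(0.12) + (7)(0.22) = 3.06
E[Y²] = (0)²(0.02) + (1)²(0.56) + (3)²(0.08) + (6)²(0.12) + (7)²(0.22) = 16.38
Var(Y) = E[Y²] − (E[Y])² = 16.38 − (3.06)² = 7.0164
σ(Y) = √7.0164 ≈ 2.6488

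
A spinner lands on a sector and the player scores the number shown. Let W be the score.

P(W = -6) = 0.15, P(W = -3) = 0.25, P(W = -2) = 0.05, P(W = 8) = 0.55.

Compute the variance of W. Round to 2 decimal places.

E[W] = (-6)(0.15) + (-3)(0.25) + (-2)(0.05) + (8)(0.55) = 2.65
E[W²] = (-6)²(0.15) + (-3)²(0.25) + (-2)²(0.05) + (8)²(0.55) = 43.05
Var(W) = E[W²] − (E[W])² = 43.05 − (2.65)² = 36.0275

36.03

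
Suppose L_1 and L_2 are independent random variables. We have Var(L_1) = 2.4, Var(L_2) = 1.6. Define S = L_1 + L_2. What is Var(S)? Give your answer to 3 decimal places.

4.000

By independence, Var(S) = (1)²Var(L_1) + (1)²Var(L_2)
= (1)²·2.4 + (1)²·1.6 = 4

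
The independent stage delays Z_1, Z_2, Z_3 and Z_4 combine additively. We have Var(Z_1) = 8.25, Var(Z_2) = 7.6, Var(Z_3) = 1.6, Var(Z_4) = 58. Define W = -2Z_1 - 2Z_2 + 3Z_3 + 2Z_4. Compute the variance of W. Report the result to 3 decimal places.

By independence, Var(W) = (-2)²Var(Z_1) + (-2)²Var(Z_2) + (3)²Var(Z_3) + (2)²Var(Z_4)
= (-2)²·8.25 + (-2)²·7.6 + (3)²·1.6 + (2)²·58 = 309.8

309.800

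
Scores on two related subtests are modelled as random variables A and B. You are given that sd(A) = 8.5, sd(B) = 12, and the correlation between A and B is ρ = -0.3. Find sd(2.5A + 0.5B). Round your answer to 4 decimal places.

V(A) = (8.5)² = 72.25;  V(B) = (12)² = 144
Cov(A,B) = ρ·sd(A)·sd(B) = -0.3·8.5·12 = -30.6
V(2.5A + 0.5B) = (2.5)²·V(A) + (0.5)²·V(B) + 2·(2.5)·(0.5)·Cov(A,B)
= 6.25·72.25 + 0.25·144 + 2.5·-30.6 = 411.0625
sd(2.5A + 0.5B) = √411.0625 ≈ 20.2747

20.2747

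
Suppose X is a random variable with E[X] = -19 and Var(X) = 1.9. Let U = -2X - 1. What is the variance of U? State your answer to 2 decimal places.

Var(-2X - 1) = (-2)²·Var(X) = 4·1.9 = 7.6

7.60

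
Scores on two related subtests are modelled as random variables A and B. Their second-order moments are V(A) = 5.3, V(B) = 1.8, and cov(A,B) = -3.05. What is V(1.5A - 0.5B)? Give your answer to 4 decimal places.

16.9500

V(1.5A - 0.5B) = (1.5)²·V(A) + (-0.5)²·V(B) + 2·(1.5)·(-0.5)·cov(A,B)
= 2.25·5.3 + 0.25·1.8 + -1.5·-3.05 = 16.95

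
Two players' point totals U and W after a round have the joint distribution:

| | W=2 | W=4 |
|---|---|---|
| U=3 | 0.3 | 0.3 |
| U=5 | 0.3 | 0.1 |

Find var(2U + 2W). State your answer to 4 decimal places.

5.7600

E[U] = 3.8,  E[W] = 2.8,  E[UW] = 10.4
var(U) = 15.4 − (3.8)² = 0.96;  var(W) = 8.8 − (2.8)² = 0.96
Cov(U,W) = 10.4 − (3.8)(2.8) = -0.24
var(2U + 2W) = (2)²·0.96 + (2)²·0.96 + 2·(2)·(2)·-0.24 = 5.76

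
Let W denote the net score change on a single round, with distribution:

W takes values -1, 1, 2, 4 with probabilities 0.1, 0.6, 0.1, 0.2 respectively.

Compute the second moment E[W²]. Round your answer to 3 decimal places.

4.300

E[W²] = (-1)²(0.1) + (1)²(0.6) + (2)²(0.1) + (4)²(0.2) = 4.3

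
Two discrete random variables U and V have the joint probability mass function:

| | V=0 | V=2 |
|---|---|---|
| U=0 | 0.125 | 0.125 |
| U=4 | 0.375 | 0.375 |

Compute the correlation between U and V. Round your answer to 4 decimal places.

0.0000

E[U] = 3,  E[V] = 1
E[UV] = 3
cov(U,V) = E[UV] − E[U]E[V] = 3 − (3)(1) = 0
Var(U) = 3,  Var(V) = 1
ρ = 0 / √(3·1) ≈ 0.0000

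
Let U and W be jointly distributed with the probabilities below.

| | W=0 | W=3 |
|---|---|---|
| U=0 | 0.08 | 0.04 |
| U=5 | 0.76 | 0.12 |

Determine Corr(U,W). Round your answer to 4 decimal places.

E[U] = 4.4,  E[W] = 0.48
E[UW] = 1.8
cov(U,W) = E[UW] − E[U]E[W] = 1.8 − (4.4)(0.48) = -0.312
Var(U) = 2.64,  Var(W) = 1.2096
ρ = -0.312 / √(2.64·1.2096) ≈ -0.1746

-0.1746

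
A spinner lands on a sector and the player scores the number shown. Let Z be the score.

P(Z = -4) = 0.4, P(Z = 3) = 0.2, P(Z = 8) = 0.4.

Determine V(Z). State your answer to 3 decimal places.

28.960

E[Z] = (-4)(0.4) + (3)(0.2) + (8)(0.4) = 2.2
E[Z²] = (-4)²(0.4) + (3)²(0.2) + (8)²(0.4) = 33.8
V(Z) = E[Z²] − (E[Z])² = 33.8 − (2.2)² = 28.96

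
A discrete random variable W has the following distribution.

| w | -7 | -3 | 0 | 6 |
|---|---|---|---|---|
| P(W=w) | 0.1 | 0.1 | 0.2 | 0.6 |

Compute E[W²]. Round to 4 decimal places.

27.4000

E[W²] = (-7)²(0.1) + (-3)²(0.1) + (0)²(0.2) + (6)²(0.6) = 27.4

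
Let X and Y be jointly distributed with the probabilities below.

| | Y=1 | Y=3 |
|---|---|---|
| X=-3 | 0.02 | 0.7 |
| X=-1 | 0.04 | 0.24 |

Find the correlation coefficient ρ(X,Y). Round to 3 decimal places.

E[X] = -2.44,  E[Y] = 2.88
E[XY] = -7.12
cov(X,Y) = E[XY] − E[X]E[Y] = -7.12 − (-2.44)(2.88) = -0.0928
Var(X) = 0.8064,  Var(Y) = 0.2256
ρ = -0.0928 / √(0.8064·0.2256) ≈ -0.218

-0.218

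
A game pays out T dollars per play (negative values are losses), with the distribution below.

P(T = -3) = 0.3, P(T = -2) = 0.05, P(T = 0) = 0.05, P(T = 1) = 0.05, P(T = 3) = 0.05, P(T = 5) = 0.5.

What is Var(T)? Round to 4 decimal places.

E[T] = (-3)(0.3) + (-2)(0.05) + (0)(0.05) + (1)(0.05) + (3)(0.05) + (5)(0.5) = 1.7
E[T²] = (-3)²(0.3) + (-2)²(0.05) + (0)²(0.05) + (1)²(0.05) + (3)²(0.05) + (5)²(0.5) = 15.9
Var(T) = E[T²] − (E[T])² = 15.9 − (1.7)² = 13.01

13.0100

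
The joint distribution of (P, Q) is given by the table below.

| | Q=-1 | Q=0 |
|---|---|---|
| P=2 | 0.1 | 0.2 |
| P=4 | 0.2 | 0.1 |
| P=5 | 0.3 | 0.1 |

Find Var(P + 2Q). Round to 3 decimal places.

E[P] = 3.8,  E[Q] = -0.6,  E[PQ] = -2.5
Var(P) = 16 − (3.8)² = 1.56;  Var(Q) = 0.6 − (-0.6)² = 0.24
cov(P,Q) = -2.5 − (3.8)(-0.6) = -0.22
Var(P + 2Q) = (1)²·1.56 + (2)²·0.24 + 2·(1)·(2)·-0.22 = 1.64

1.640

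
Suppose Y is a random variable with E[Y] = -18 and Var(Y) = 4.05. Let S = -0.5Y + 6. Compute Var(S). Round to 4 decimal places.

Var(-0.5Y + 6) = (-0.5)²·Var(Y) = 0.25·4.05 = 1.0125

1.0125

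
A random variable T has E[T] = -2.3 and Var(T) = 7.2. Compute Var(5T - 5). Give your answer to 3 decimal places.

180.000

Var(5T - 5) = (5)²·Var(T) = 25·7.2 = 180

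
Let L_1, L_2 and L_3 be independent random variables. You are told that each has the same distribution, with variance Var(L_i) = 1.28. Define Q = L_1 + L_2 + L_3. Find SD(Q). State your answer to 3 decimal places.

1.960

By independence, Var(Q) = (1)²Var(L_1) + (1)²Var(L_2) + (1)²Var(L_3)
= (1)²·1.28 + (1)²·1.28 + (1)²·1.28 = 3.84
SD(Q) = √3.84 ≈ 1.960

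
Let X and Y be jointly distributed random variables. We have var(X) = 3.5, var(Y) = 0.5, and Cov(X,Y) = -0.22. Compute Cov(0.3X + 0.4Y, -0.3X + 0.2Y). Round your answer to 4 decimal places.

-0.2618

Cov(0.3X + 0.4Y, -0.3X + 0.2Y) = (0.3)(-0.3)var(X) + (0.4)(0.2)var(Y) + [(0.3)(0.2) + (0.4)(-0.3)]Cov(X,Y)
= -0.09·3.5 + 0.08·0.5 + -0.06·-0.22 = -0.2618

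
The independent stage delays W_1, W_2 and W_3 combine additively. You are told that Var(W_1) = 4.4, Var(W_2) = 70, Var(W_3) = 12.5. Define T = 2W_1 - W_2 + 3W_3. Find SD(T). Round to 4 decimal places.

14.1457

By independence, Var(T) = (2)²Var(W_1) + (-1)²Var(W_2) + (3)²Var(W_3)
= (2)²·4.4 + (-1)²·70 + (3)²·12.5 = 200.1
SD(T) = √200.1 ≈ 14.1457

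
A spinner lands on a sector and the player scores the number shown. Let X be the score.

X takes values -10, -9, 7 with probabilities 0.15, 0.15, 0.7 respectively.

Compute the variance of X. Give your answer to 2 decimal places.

E[X] = (-10)(0.15) + (-9)(0.15) + (7)(0.7) = 2.05
E[X²] = (-10)²(0.15) + (-9)²(0.15) + (7)²(0.7) = 61.45
Var(X) = E[X²] − (E[X])² = 61.45 − (2.05)² = 57.2475

57.25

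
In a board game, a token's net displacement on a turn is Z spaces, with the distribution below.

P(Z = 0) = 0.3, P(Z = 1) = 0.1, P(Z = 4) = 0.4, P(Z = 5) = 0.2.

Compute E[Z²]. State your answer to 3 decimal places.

11.500

E[Z²] = (0)²(0.3) + (1)²(0.1) + (4)²(0.4) + (5)²(0.2) = 11.5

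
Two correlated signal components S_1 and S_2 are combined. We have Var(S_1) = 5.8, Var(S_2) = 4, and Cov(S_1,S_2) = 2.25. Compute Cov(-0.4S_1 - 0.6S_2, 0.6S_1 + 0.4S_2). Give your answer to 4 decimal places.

-3.5220

Cov(-0.4S_1 - 0.6S_2, 0.6S_1 + 0.4S_2) = (-0.4)(0.6)Var(S_1) + (-0.6)(0.4)Var(S_2) + [(-0.4)(0.4) + (-0.6)(0.6)]Cov(S_1,S_2)
= -0.24·5.8 + -0.24·4 + -0.52·2.25 = -3.522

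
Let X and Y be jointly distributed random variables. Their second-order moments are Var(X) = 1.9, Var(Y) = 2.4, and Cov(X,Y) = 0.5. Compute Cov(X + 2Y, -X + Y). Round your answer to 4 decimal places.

2.4000

Cov(X + 2Y, -X + Y) = (1)(-1)Var(X) + (2)(1)Var(Y) + [(1)(1) + (2)(-1)]Cov(X,Y)
= -1·1.9 + 2·2.4 + -1·0.5 = 2.4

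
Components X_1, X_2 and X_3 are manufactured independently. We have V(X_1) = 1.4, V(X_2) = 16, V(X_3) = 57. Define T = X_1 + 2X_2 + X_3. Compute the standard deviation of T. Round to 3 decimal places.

By independence, V(T) = (1)²V(X_1) + (2)²V(X_2) + (1)²V(X_3)
= (1)²·1.4 + (2)²·16 + (1)²·57 = 122.4
sd(T) = √122.4 ≈ 11.063

11.063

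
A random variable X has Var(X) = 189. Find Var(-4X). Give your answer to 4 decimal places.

Var(-4X) = (-4)²·Var(X) = 16·189 = 3024

3024.0000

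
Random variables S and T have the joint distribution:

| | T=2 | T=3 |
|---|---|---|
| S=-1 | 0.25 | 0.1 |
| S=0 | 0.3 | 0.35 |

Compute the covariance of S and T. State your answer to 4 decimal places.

E[S] = -0.35,  E[T] = 2.45
E[ST] = -0.8
cov(S,T) = E[ST] − E[S]E[T] = -0.8 − (-0.35)(2.45) = 0.0575

0.0575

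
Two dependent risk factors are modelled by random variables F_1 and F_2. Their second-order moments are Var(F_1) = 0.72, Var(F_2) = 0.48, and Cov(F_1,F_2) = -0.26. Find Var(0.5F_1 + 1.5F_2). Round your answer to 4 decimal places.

0.8700

Var(0.5F_1 + 1.5F_2) = (0.5)²·Var(F_1) + (1.5)²·Var(F_2) + 2·(0.5)·(1.5)·Cov(F_1,F_2)
= 0.25·0.72 + 2.25·0.48 + 1.5·-0.26 = 0.87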